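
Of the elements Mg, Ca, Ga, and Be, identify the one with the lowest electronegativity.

Be is in period 2, group 2; Mg is in period 3, group 2; Ca is in period 4, group 2; Ga is in period 4, group 13.
Electronegativity increases across a period and decreases down a group, tracking effective nuclear charge and atomic size.
These span different periods and groups, so the two trends combine.
Mg > Ca: they share group 2; the group trend gives Mg the larger value.
Be > Mg: Be sits above Mg in group 2, so the down-group effect alone puts Be higher.
Ga > Be: period and group pull opposite ways; the across-period shift dominates (1.81 vs 1.57).
Approximate values (Pauling): Be 1.57, Mg 1.31, Ca 1.00, Ga 1.81.
The lowest electronegativity among these belongs to Ca.

Ca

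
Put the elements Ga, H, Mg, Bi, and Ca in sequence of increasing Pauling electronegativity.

Electronegativity increases across a period and decreases down a group, tracking effective nuclear charge and atomic size.
These span different periods and groups, so the two trends combine.
Mg > Ca: they share group 2; the group trend gives Mg the larger value.
Ga > Mg: the two effects oppose for this pair; the across-period effect wins (1.81 vs 1.31).
Bi > Ga: the two effects oppose for this pair; the across-period effect wins (2.02 vs 1.81).
H > Bi: the two effects oppose for this pair; the down-group effect wins (2.20 vs 2.02).
For reference (Pauling): H 2.20, Mg 1.31, Ca 1.00, Ga 1.81, Bi 2.02.
So from lowest to highest: Ca < Mg < Ga < Bi < H.

Ca, Mg, Ga, Bi, H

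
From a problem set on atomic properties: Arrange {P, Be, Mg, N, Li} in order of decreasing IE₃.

The third ionization energy removes an electron from the +2 ion. For each element: P²⁺ still has 3 valence electrons; Be²⁺ is the bare [He] core; Mg²⁺ is the bare [Ne] core; N²⁺ still has 3 valence electrons; Li²⁺ is already 1 electron into the core.
Breaking into a closed-shell core is much more expensive than removing a leftover valence electron — Mg, Li and Be have the largest IE_3 here.
Valence configurations: P²⁺ [Ne]3s²3p¹, N²⁺ [He]2s²2p¹.
Approximate IE_3 values (kJ/mol): P 2914, Be 14849, Mg 7733, N 4578, Li 11815.
Putting it together, IE_3: P < N < Mg < Li < Be.

Be > Li > Mg > N > P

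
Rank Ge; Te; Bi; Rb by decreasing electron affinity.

Ge is in period 4, group 14; Rb is in period 5, group 1; Te is in period 5, group 16; Bi is in period 6, group 15.
Atoms with high Z_eff and room in the valence shell (especially the halogens) have the most exothermic electron affinities.
Neither a single period nor a single group — weigh both effects.
Bi > Rb: period and group pull opposite ways; the across-period shift dominates (91 vs 47 kJ/mol).
Ge > Bi: the two effects oppose for this pair; the down-group effect wins (119 vs 91 kJ/mol).
Te > Ge: the two effects oppose for this pair; the across-period effect wins (190 vs 119 kJ/mol).
Approximate values (kJ/mol): Ge 119, Rb 47, Te 190, Bi 91.
So from highest to lowest: Te > Ge > Bi > Rb.

Te > Ge > Bi > Rb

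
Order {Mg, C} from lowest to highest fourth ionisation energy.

C, Mg

After 3 electrons have been removed, what remains? Mg³⁺ is already 1 electron into the core; C³⁺ still has 1 valence electron.
Core electrons are held far more tightly than valence electrons, so Mg tops the IE_4 order.
Approximate IE_4 values (kJ/mol): Mg 10543, C 6223.
Putting it together, IE_4: C < Mg.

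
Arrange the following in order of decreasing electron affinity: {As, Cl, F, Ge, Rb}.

Cl, F, Ge, As, Rb

F is in period 2, group 17; Cl is in period 3, group 17; Ge is in period 4, group 14; As is in period 4, group 15; Rb is in period 5, group 1.
EA tends to increase across a period and decrease down a group, though the pattern is less regular than for IE or radius.
Neither a single period nor a single group — weigh both effects.
As > Rb: relative to Rb, both the across-period and down-group shifts push As's electron affinity up.
Ge > As: this pair runs against the simple trend — see the exception note.
F > Ge: relative to Ge, both the across-period and down-group shifts push F's electron affinity up.
Cl > F: this pair runs against the simple trend — see the exception note.
Note the exception: Ge has a higher electron affinity than As, contrary to the simple trend — adding an electron to As's half-filled 4p³ is unfavourable, so Ge (4p²) has the more exothermic EA.
Note the exception: Cl has a higher electron affinity than F, contrary to the simple trend — F's small 2p subshell makes the incoming electron feel strong e⁻–e⁻ repulsion, so Cl actually releases more energy on gaining an electron.
For reference (kJ/mol): F 328, Cl 349, Ge 119, As 78, Rb 47.
So from highest to lowest: Cl > F > Ge > As > Rb.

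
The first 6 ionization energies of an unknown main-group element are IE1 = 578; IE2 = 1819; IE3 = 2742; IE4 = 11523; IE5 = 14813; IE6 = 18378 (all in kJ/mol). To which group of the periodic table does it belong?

Group 13

Look for the largest jump between consecutive ionization energies: IE4/IE3 ≈ 4.2, far larger than any earlier ratio.
That jump marks the point where a core electron is being removed. So the atom has 3 valence electrons.
A main-group element with 3 valence electrons is in group 13.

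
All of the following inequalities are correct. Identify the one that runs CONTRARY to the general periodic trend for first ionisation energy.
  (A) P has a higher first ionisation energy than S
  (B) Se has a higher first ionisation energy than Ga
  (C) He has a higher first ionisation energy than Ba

(A)

The general trend: first ionisation energy increases across a period and decreases down a group.
(A) P (period 3, group 15) vs S (period 3, group 16): the stated order contradicts the simple trend.
(B) Se (period 4, group 16) vs Ga (period 4, group 13): the stated order agrees with the simple trend.
(C) He (period 1, group 18) vs Ba (period 6, group 2): the stated order agrees with the simple trend.
The exception is (A): S (3p⁴) ionizes more easily than half-filled P (3p³) because the paired 3p electron in S is pushed out by e⁻–e⁻ repulsion.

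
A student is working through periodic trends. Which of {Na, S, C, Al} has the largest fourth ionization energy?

Al

The fourth ionization energy removes an electron from the +3 ion. For each element: Na³⁺ is already 2 electrons into the core; S³⁺ still has 3 valence electrons; C³⁺ still has 1 valence electron; Al³⁺ is the bare [Ne] core.
Core electrons are held far more tightly than valence electrons, so Na and Al top the IE_4 order.
Valence configurations: S³⁺ [Ne]3s²3p¹, C³⁺ [He]2s¹.
The numbers (kJ/mol): Na 9543, S 4556, C 6223, Al 11577.
So the fourth ionization energies run S < C < Na < Al.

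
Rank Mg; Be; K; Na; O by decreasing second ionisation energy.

Na, O, K, Be, Mg

Consider each +1 ion: Mg⁺ still has 1 valence electron; Be⁺ still has 1 valence electron; K⁺ is the bare [Ar] core; Na⁺ is the bare [Ne] core; O⁺ still has 5 valence electrons.
Usually core removal costs more than valence removal, but here the competition is close: a tightly held n=2 valence electron can cost more to remove than an n=3 core electron, so the actual values have to decide it.
Valence configurations: Mg⁺ [Ne]3s¹, Be⁺ [He]2s¹, O⁺ [He]2s²2p³.
Tabulated IE_2 (kJ/mol): Mg 1451, Be 1757, K 3052, Na 4562, O 3388.
Putting it together, IE_2: Mg < Be < K < O < Na.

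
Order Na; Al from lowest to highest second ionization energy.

IE_2 is the cost of taking one more electron from the +1 cation: Na⁺ is the bare [Ne] core; Al⁺ still has 2 valence electrons.
Pulling an electron out of a noble-gas core costs far more than removing a remaining valence electron, so Na sits at the high end of IE_2.
Approximate IE_2 values (kJ/mol): Na 4562, Al 1817.
Hence IE_2: Al < Na.

Al < Na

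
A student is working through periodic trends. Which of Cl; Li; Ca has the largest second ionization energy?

Li

IE_2 is the cost of taking one more electron from the +1 cation: Cl⁺ still has 6 valence electrons; Li⁺ is the bare [He] core; Ca⁺ still has 1 valence electron.
Core electrons are held far more tightly than valence electrons, so Li tops the IE_2 order.
Valence configurations: Cl⁺ [Ne]3s²3p⁴, Ca⁺ [Ar]4s¹.
The numbers (kJ/mol): Cl 2298, Li 7298, Ca 1145.
So the second ionization energies run Ca < Cl < Li.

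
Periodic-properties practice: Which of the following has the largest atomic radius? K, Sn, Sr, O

K

O is in period 2, group 16; K is in period 4, group 1; Sr is in period 5, group 2; Sn is in period 5, group 14.
Across a period the added protons contract the valence shell; down a group each new principal shell makes the atom larger.
Here both period and group differ, so the two effects have to be weighed against each other.
Sn > O: both effects reinforce here, so Sn is clearly the larger of the two.
Sr > Sn: Sr lies to the left of Sn in period 5, so the across-period effect alone puts Sr larger.
K > Sr: period and group pull opposite ways; the across-period shift dominates (196 vs 185 pm).
Approximate values (pm): O 63, K 196, Sr 185, Sn 140.
The largest atomic radius among these belongs to K.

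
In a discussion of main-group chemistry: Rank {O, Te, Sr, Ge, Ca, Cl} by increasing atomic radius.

O < Cl < Ge < Te < Ca < Sr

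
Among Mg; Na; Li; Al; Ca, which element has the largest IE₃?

The third ionization energy removes an electron from the +2 ion. For each element: Mg²⁺ is the bare [Ne] core; Na²⁺ is already 1 electron into the core; Li²⁺ is already 1 electron into the core; Al²⁺ still has 1 valence electron; Ca²⁺ is the bare [Ar] core.
Core electrons are held far more tightly than valence electrons, so Ca, Na, Mg and Li top the IE_3 order.
Tabulated IE_3 (kJ/mol): Mg 7733, Na 6910, Li 11815, Al 2745, Ca 4912.
Hence IE_3: Al < Ca < Na < Mg < Li.

Li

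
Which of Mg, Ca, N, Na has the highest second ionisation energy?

Na

The second ionization energy removes an electron from the +1 ion. For each element: Mg⁺ still has 1 valence electron; Ca⁺ still has 1 valence electron; N⁺ still has 4 valence electrons; Na⁺ is the bare [Ne] core.
Breaking into a closed-shell core is much more expensive than removing a leftover valence electron — Na has the largest IE_2 here.
Valence configurations: Mg⁺ [Ne]3s¹, Ca⁺ [Ar]4s¹, N⁺ [He]2s²2p².
The numbers (kJ/mol): Mg 1451, Ca 1145, N 2856, Na 4562.
So the second ionization energies run Ca < Mg < N < Na.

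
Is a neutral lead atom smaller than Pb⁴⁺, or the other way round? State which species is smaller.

Forming Pb⁴⁺ removes 4 electrons from Pb. Fewer electrons for the same nuclear charge means less shielding and a higher Z_eff on the remaining electrons.
A cation is smaller than its parent atom: Pb⁴⁺ < Pb.

Pb⁴⁺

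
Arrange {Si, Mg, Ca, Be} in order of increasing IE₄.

Si, Ca, Mg, Be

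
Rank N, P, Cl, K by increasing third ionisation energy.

After 2 electrons have been removed, what remains? N²⁺ still has 3 valence electrons; P²⁺ still has 3 valence electrons; Cl²⁺ still has 5 valence electrons; K²⁺ is already 1 electron into the core.
Usually core removal costs more than valence removal, but here the competition is close: a tightly held n=2 valence electron can cost more to remove than an n=3 core electron, so the actual values have to decide it.
Valence configurations: N²⁺ [He]2s²2p¹, P²⁺ [Ne]3s²3p¹, Cl²⁺ [Ne]3s²3p³.
The numbers (kJ/mol): N 4578, P 2914, Cl 3822, K 4420.
So the third ionization energies run P < Cl < K < N.

P < Cl < K < N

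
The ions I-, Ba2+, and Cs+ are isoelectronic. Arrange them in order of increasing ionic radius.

All of these have 54 electrons, so size is governed by nuclear charge alone: the more protons, the stronger the pull on the same electron cloud, and the smaller the ion.
Nuclear charges: Ba2+ (Z=56), Cs+ (Z=55), I- (Z=53).
Smallest to largest: Ba2+ < Cs+ < I-.

Ba2+ < Cs+ < I-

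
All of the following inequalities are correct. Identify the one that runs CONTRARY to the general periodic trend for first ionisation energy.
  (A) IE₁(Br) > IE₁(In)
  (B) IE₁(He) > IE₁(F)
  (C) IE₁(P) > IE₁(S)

(C)

The general trend: first ionisation energy increases across a period and decreases down a group.
(A) Br (period 4, group 17) vs In (period 5, group 13): the stated order agrees with the simple trend.
(B) He (period 1, group 18) vs F (period 2, group 17): the stated order agrees with the simple trend.
(C) P (period 3, group 15) vs S (period 3, group 16): the stated order contradicts the simple trend.
The exception is (C): S (3p⁴) ionizes more easily than half-filled P (3p³) because the paired 3p electron in S is pushed out by e⁻–e⁻ repulsion.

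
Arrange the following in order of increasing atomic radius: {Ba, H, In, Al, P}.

H is in period 1, group 1; Al is in period 3, group 13; P is in period 3, group 15; In is in period 5, group 13; Ba is in period 6, group 2.
Radius decreases left→right (rising Z_eff, same n) and increases top→bottom (higher n).
Neither a single period nor a single group — weigh both effects.
P > H: period and group pull opposite ways; the down-group shift dominates (111 vs 32 pm).
Al > P: Al lies to the left of P in period 3, so the across-period effect alone puts Al larger.
In > Al: In sits below Al in group 13, so the down-group effect alone puts In larger.
Ba > In: relative to In, both the across-period and down-group shifts push Ba's atomic radius up.
Approximate values (pm): H 32, Al 126, P 111, In 142, Ba 196.
So from smallest to largest: H < P < Al < In < Ba.

H, P, Al, In, Ba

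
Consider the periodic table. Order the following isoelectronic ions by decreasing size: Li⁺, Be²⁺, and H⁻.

All of these have 2 electrons, so size is governed by nuclear charge alone: the more protons, the stronger the pull on the same electron cloud, and the smaller the ion.
Nuclear charges: Be²⁺ (Z=4), Li⁺ (Z=3), H⁻ (Z=1).
Largest to smallest: H⁻ > Li⁺ > Be²⁺.

H⁻, Li⁺, Be²⁺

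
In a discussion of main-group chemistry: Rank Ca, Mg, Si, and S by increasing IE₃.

Si < S < Ca < Mg

Consider each +2 ion: Ca²⁺ is the bare [Ar] core; Mg²⁺ is the bare [Ne] core; Si²⁺ still has 2 valence electrons; S²⁺ still has 4 valence electrons.
Pulling an electron out of a noble-gas core costs far more than removing a remaining valence electron, so Ca and Mg sit at the high end of IE_3.
Valence configurations: Si²⁺ [Ne]3s², S²⁺ [Ne]3s²3p².
The numbers (kJ/mol): Ca 4912, Mg 7733, Si 3232, S 3357.
So the third ionization energies run Si < S < Ca < Mg.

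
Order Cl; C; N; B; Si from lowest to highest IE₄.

IE_4 is the cost of taking one more electron from the +3 cation: Cl³⁺ still has 4 valence electrons; C³⁺ still has 1 valence electron; N³⁺ still has 2 valence electrons; B³⁺ is the bare [He] core; Si³⁺ still has 1 valence electron.
Core electrons are held far more tightly than valence electrons, so B tops the IE_4 order.
Valence configurations: Cl³⁺ [Ne]3s²3p², C³⁺ [He]2s¹, N³⁺ [He]2s², Si³⁺ [Ne]3s¹.
Tabulated IE_4 (kJ/mol): Cl 5159, C 6223, N 7475, B 25026, Si 4356.
Putting it together, IE_4: Si < Cl < C < N < B.

Si < Cl < C < N < B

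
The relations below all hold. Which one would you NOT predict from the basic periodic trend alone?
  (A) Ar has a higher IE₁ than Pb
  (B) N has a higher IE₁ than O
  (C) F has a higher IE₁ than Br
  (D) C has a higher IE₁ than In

(B)

The general trend: IE₁ increases across a period and decreases down a group.
(A) Ar (period 3, group 18) vs Pb (period 6, group 14): the stated order agrees with the simple trend.
(B) N (period 2, group 15) vs O (period 2, group 16): the stated order contradicts the simple trend.
(C) F (period 2, group 17) vs Br (period 4, group 17): the stated order agrees with the simple trend.
(D) C (period 2, group 14) vs In (period 5, group 13): the stated order agrees with the simple trend.
The exception is (B): pairing an electron in O's 2p⁴ costs repulsion energy, so O ionizes more easily than half-filled N (2p³).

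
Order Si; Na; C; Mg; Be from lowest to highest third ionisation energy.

IE_3 is the cost of taking one more electron from the +2 cation: Si²⁺ still has 2 valence electrons; Na²⁺ is already 1 electron into the core; C²⁺ still has 2 valence electrons; Mg²⁺ is the bare [Ne] core; Be²⁺ is the bare [He] core.
Breaking into a closed-shell core is much more expensive than removing a leftover valence electron — Na, Mg and Be have the largest IE_3 here.
Valence configurations: Si²⁺ [Ne]3s², C²⁺ [He]2s².
The numbers (kJ/mol): Si 3232, Na 6910, C 4620, Mg 7733, Be 14849.
Putting it together, IE_3: Si < C < Na < Mg < Be.

Si < C < Na < Mg < Be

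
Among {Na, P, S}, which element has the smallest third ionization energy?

Consider each +2 ion: Na²⁺ is already 1 electron into the core; P²⁺ still has 3 valence electrons; S²⁺ still has 4 valence electrons.
Breaking into a closed-shell core is much more expensive than removing a leftover valence electron — Na has the largest IE_3 here.
Valence configurations: P²⁺ [Ne]3s²3p¹, S²⁺ [Ne]3s²3p².
Approximate IE_3 values (kJ/mol): Na 6910, P 2914, S 3357.
So the third ionization energies run P < S < Na.

P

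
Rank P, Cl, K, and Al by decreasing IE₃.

K > Cl > P > Al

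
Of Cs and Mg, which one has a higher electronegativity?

Mg

Mg is in period 3, group 2; Cs is in period 6, group 1.
Electronegativity increases across a period and decreases down a group, tracking effective nuclear charge and atomic size.
Neither a single period nor a single group — weigh both effects.
Mg > Cs: relative to Cs, both the across-period and down-group shifts push Mg's electronegativity up.
Approximate values (Pauling): Mg 1.31, Cs 0.79.
So Mg has the higher electronegativity (Mg > Cs).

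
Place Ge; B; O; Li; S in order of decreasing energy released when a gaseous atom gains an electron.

S > O > Ge > Li > B

EA tends to increase across a period and decrease down a group, though the pattern is less regular than for IE or radius.
Neither a single period nor a single group — weigh both effects.
Li > B: this pair runs against the simple trend — see the exception note.
Ge > Li: period and group pull opposite ways; the across-period shift dominates (119 vs 60 kJ/mol).
O > Ge: both effects reinforce here, so O is clearly the higher of the two.
S > O: this pair runs against the simple trend — see the exception note.
Note the exception: Li has a higher electron affinity than B, contrary to the simple trend — B's ns²np¹ configuration gives only a small electron affinity — the sparsely filled np subshell binds an added electron weakly.
Note the exception: S has a higher electron affinity than O, contrary to the simple trend — the compact 2p subshell of O repels the added electron more than S's larger 3p does.
For reference (kJ/mol): Li 60, B 27, O 141, S 200, Ge 119.
So from highest to lowest: S > O > Ge > Li > B.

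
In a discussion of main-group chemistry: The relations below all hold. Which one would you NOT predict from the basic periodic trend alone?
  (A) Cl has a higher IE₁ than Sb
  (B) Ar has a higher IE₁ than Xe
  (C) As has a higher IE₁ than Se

The general trend: IE₁ increases across a period and decreases down a group.
(A) Cl (period 3, group 17) vs Sb (period 5, group 15): the stated order agrees with the simple trend.
(B) Ar (period 3, group 18) vs Xe (period 5, group 18): the stated order agrees with the simple trend.
(C) As (period 4, group 15) vs Se (period 4, group 16): the stated order contradicts the simple trend.
The exception is (C): Se (4p⁴) ionizes more easily than half-filled As (4p³).

(C)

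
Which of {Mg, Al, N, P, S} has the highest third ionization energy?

Mg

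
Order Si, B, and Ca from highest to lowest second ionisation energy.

B, Si, Ca

The second ionization energy removes an electron from the +1 ion. For each element: Si⁺ still has 3 valence electrons; B⁺ still has 2 valence electrons; Ca⁺ still has 1 valence electron.
All are still removing valence electrons, so compare the +1 ions as you would atoms: IE_2 generally rises across a period (higher Z_eff) and falls down a group (larger shell), subject to the usual subshell exceptions.
Valence configurations: Si⁺ [Ne]3s²3p¹, B⁺ [He]2s², Ca⁺ [Ar]4s¹.
Tabulated IE_2 (kJ/mol): Si 1577, B 2427, Ca 1145.
So the second ionization energies run Ca < Si < B.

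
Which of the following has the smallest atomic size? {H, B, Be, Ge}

H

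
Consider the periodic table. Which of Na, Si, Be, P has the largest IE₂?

Na

The second ionization energy removes an electron from the +1 ion. For each element: Na⁺ is the bare [Ne] core; Si⁺ still has 3 valence electrons; Be⁺ still has 1 valence electron; P⁺ still has 4 valence electrons.
Core electrons are held far more tightly than valence electrons, so Na tops the IE_2 order.
Valence configurations: Si⁺ [Ne]3s²3p¹, Be⁺ [He]2s¹, P⁺ [Ne]3s²3p².
Approximate IE_2 values (kJ/mol): Na 4562, Si 1577, Be 1757, P 1907.
Hence IE_2: Si < Be < P < Na.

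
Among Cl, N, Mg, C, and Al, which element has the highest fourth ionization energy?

Al

After 3 electrons have been removed, what remains? Cl³⁺ still has 4 valence electrons; N³⁺ still has 2 valence electrons; Mg³⁺ is already 1 electron into the core; C³⁺ still has 1 valence electron; Al³⁺ is the bare [Ne] core.
Pulling an electron out of a noble-gas core costs far more than removing a remaining valence electron, so Mg and Al sit at the high end of IE_4.
Valence configurations: Cl³⁺ [Ne]3s²3p², N³⁺ [He]2s², C³⁺ [He]2s¹.
The numbers (kJ/mol): Cl 5159, N 7475, Mg 10543, C 6223, Al 11577.
Putting it together, IE_4: Cl < C < N < Mg < Al.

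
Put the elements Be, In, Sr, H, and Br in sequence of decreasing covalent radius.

Across a period the added protons contract the valence shell; down a group each new principal shell makes the atom larger.
Neither a single period nor a single group — weigh both effects.
Be > H: the two effects oppose for this pair; the down-group effect wins (102 vs 32 pm).
Br > Be: the two effects oppose for this pair; the down-group effect wins (114 vs 102 pm).
In > Br: relative to Br, both the across-period and down-group shifts push In's atomic radius up.
Sr > In: Sr lies to the left of In in period 5, so the across-period effect alone puts Sr larger.
Tabulated atomic radius (pm): H 32, Be 102, Br 114, Sr 185, In 142.
So from largest to smallest: Sr > In > Br > Be > H.

Sr, In, Br, Be, H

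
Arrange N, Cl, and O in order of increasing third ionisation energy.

Cl, N, O

IE_3 is the cost of taking one more electron from the +2 cation: N²⁺ still has 3 valence electrons; Cl²⁺ still has 5 valence electrons; O²⁺ still has 4 valence electrons.
All are still removing valence electrons, so compare the +2 ions as you would atoms: IE_3 generally rises across a period (higher Z_eff) and falls down a group (larger shell), subject to the usual subshell exceptions.
Valence configurations: N²⁺ [He]2s²2p¹, Cl²⁺ [Ne]3s²3p³, O²⁺ [He]2s²2p².
The numbers (kJ/mol): N 4578, Cl 3822, O 5300.
Putting it together, IE_3: Cl < N < O.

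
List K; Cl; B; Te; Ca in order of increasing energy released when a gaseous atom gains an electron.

Ca < B < K < Te < Cl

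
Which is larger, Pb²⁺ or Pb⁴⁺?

Both ions have Z = 82 protons, but Pb⁴⁺ has lost more electrons, so its remaining electrons feel a larger effective nuclear charge per electron and are pulled in more tightly.
Higher positive charge → smaller ion, so Pb²⁺ > Pb⁴⁺.

Pb²⁺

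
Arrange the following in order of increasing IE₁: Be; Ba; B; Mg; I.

Ba, Mg, B, Be, I

Removing the outermost electron gets harder across a period and easier down a group.
Neither a single period nor a single group — weigh both effects.
Mg > Ba: Mg sits above Ba in group 2, so the down-group effect alone puts Mg higher.
B > Mg: both effects reinforce here, so B is clearly the higher of the two.
Be > B: this pair runs against the simple trend — see the exception note.
I > Be: the two effects oppose for this pair; the across-period effect wins (1008 vs 900 kJ/mol).
Note the exception: Be has a higher first ionization energy than B, contrary to the simple trend — removing B's lone 2p electron is easier than breaking Be's filled 2s².
For reference (kJ/mol): Be 900, B 801, Mg 738, I 1008, Ba 503.
So from lowest to highest: Ba < Mg < B < Be < I.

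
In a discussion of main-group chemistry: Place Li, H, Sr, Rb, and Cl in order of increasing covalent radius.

H < Cl < Li < Sr < Rb

H is in period 1, group 1; Li is in period 2, group 1; Cl is in period 3, group 17; Rb is in period 5, group 1; Sr is in period 5, group 2.
Across a period the added protons contract the valence shell; down a group each new principal shell makes the atom larger.
These span different periods and groups, so the two trends combine.
Cl > H: the two effects oppose for this pair; the down-group effect wins (99 vs 32 pm).
Li > Cl: the two effects oppose for this pair; the across-period effect wins (133 vs 99 pm).
Sr > Li: period and group pull opposite ways; the down-group shift dominates (185 vs 133 pm).
Rb > Sr: both are in period 5; the period trend gives Rb the larger value.
Tabulated atomic radius (pm): H 32, Li 133, Cl 99, Rb 210, Sr 185.
So from smallest to largest: H < Cl < Li < Sr < Rb.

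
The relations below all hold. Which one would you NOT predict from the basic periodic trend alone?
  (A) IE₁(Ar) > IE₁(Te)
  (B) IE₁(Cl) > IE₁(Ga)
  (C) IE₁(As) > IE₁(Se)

The general trend: IE₁ increases across a period and decreases down a group.
(A) Ar (period 3, group 18) vs Te (period 5, group 16): the stated order agrees with the simple trend.
(B) Cl (period 3, group 17) vs Ga (period 4, group 13): the stated order agrees with the simple trend.
(C) As (period 4, group 15) vs Se (period 4, group 16): the stated order contradicts the simple trend.
The exception is (C): Se (4p⁴) ionizes more easily than half-filled As (4p³).

(C)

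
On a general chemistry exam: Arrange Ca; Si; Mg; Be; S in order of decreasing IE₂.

The second ionization energy removes an electron from the +1 ion. For each element: Ca⁺ still has 1 valence electron; Si⁺ still has 3 valence electrons; Mg⁺ still has 1 valence electron; Be⁺ still has 1 valence electron; S⁺ still has 5 valence electrons.
All are still removing valence electrons, so compare the +1 ions as you would atoms: IE_2 generally rises across a period (higher Z_eff) and falls down a group (larger shell), subject to the usual subshell exceptions.
Valence configurations: Ca⁺ [Ar]4s¹, Si⁺ [Ne]3s²3p¹, Mg⁺ [Ne]3s¹, Be⁺ [He]2s¹, S⁺ [Ne]3s²3p³.
Approximate IE_2 values (kJ/mol): Ca 1145, Si 1577, Mg 1451, Be 1757, S 2252.
Overall IE_2 order: Ca < Mg < Si < Be < S.

S > Be > Si > Mg > Ca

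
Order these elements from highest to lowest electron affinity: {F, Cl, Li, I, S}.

Li is in period 2, group 1; F is in period 2, group 17; S is in period 3, group 16; Cl is in period 3, group 17; I is in period 5, group 17.
Atoms with high Z_eff and room in the valence shell (especially the halogens) have the most exothermic electron affinities.
Neither a single period nor a single group — weigh both effects.
S > Li: the two effects oppose for this pair; the across-period effect wins (200 vs 60 kJ/mol).
I > S: period and group pull opposite ways; the across-period shift dominates (295 vs 200 kJ/mol).
F > I: they share group 17; the group trend gives F the larger value.
Cl > F: this pair runs against the simple trend — see the exception note.
Note the exception: Cl has a higher electron affinity than F, contrary to the simple trend — F's small 2p subshell makes the incoming electron feel strong e⁻–e⁻ repulsion, so Cl actually releases more energy on gaining an electron.
Tabulated electron affinity (kJ/mol): Li 60, F 328, S 200, Cl 349, I 295.
So from highest to lowest: Cl > F > I > S > Li.

Cl > F > I > S > Li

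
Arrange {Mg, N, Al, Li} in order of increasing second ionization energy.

Mg < Al < N < Li

Consider each +1 ion: Mg⁺ still has 1 valence electron; N⁺ still has 4 valence electrons; Al⁺ still has 2 valence electrons; Li⁺ is the bare [He] core.
Pulling an electron out of a noble-gas core costs far more than removing a remaining valence electron, so Li sits at the high end of IE_2.
Valence configurations: Mg⁺ [Ne]3s¹, N⁺ [He]2s²2p², Al⁺ [Ne]3s².
Approximate IE_2 values (kJ/mol): Mg 1451, N 2856, Al 1817, Li 7298.
Putting it together, IE_2: Mg < Al < N < Li.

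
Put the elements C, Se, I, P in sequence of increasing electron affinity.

P < C < Se < I

EA tends to increase across a period and decrease down a group, though the pattern is less regular than for IE or radius.
A diagonal step moves right (one effect) and down (the opposite effect) at once.
C > P: period and group pull opposite ways; the down-group shift dominates (122 vs 72 kJ/mol).
Se > C: the two effects oppose for this pair; the across-period effect wins (195 vs 122 kJ/mol).
I > Se: the two effects oppose for this pair; the across-period effect wins (295 vs 195 kJ/mol).
Approximate values (kJ/mol): C 122, P 72, Se 195, I 295.
So from lowest to highest: P < C < Se < I.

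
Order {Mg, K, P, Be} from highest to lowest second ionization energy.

The second ionization energy removes an electron from the +1 ion. For each element: Mg⁺ still has 1 valence electron; K⁺ is the bare [Ar] core; P⁺ still has 4 valence electrons; Be⁺ still has 1 valence electron.
Pulling an electron out of a noble-gas core costs far more than removing a remaining valence electron, so K sits at the high end of IE_2.
Valence configurations: Mg⁺ [Ne]3s¹, P⁺ [Ne]3s²3p², Be⁺ [He]2s¹.
Tabulated IE_2 (kJ/mol): Mg 1451, K 3052, P 1907, Be 1757.
Putting it together, IE_2: Mg < Be < P < K.

K > P > Be > Mg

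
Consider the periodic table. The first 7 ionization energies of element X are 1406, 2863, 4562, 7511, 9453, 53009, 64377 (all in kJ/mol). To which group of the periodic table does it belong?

Group 15

Look for the largest jump between consecutive ionization energies: IE6/IE5 ≈ 5.6, far larger than any earlier ratio.
That jump marks the point where a core electron is being removed. So the atom has 5 valence electrons.
A main-group element with 5 valence electrons is in group 15.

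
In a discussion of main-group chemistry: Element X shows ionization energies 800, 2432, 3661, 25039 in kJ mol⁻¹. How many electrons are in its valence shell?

3

Look for the largest jump between consecutive ionization energies: IE4/IE3 ≈ 6.8, far larger than any earlier ratio.
That jump marks the point where a core electron is being removed. So the atom has 3 valence electrons.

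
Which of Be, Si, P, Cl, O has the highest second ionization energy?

Consider each +1 ion: Be⁺ still has 1 valence electron; Si⁺ still has 3 valence electrons; P⁺ still has 4 valence electrons; Cl⁺ still has 6 valence electrons; O⁺ still has 5 valence electrons.
All are still removing valence electrons, so compare the +1 ions as you would atoms: IE_2 generally rises across a period (higher Z_eff) and falls down a group (larger shell), subject to the usual subshell exceptions.
Valence configurations: Be⁺ [He]2s¹, Si⁺ [Ne]3s²3p¹, P⁺ [Ne]3s²3p², Cl⁺ [Ne]3s²3p⁴, O⁺ [He]2s²2p³.
Tabulated IE_2 (kJ/mol): Be 1757, Si 1577, P 1907, Cl 2298, O 3388.
So the second ionization energies run Si < Be < P < Cl < O.

O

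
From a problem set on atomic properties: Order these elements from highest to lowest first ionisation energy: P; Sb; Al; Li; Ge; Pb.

Li is in period 2, group 1; Al is in period 3, group 13; P is in period 3, group 15; Ge is in period 4, group 14; Sb is in period 5, group 15; Pb is in period 6, group 14.
Across a period the outer electron is held more tightly (higher IE₁); down a group it sits in a higher shell, more shielded, and comes off more easily.
Neither a single period nor a single group — weigh both effects.
Al > Li: period and group pull opposite ways; the across-period shift dominates (578 vs 520 kJ/mol).
Pb > Al: the two effects oppose for this pair; the across-period effect wins (716 vs 578 kJ/mol).
Ge > Pb: they share group 14; the group trend gives Ge the larger value.
Sb > Ge: the two effects oppose for this pair; the across-period effect wins (831 vs 762 kJ/mol).
P > Sb: P sits above Sb in group 15, so the down-group effect alone puts P higher.
Tabulated first ionization energy (kJ/mol): Li 520, Al 578, P 1012, Ge 762, Sb 831, Pb 716.
So from highest to lowest: P > Sb > Ge > Pb > Al > Li.

P > Sb > Ge > Pb > Al > Li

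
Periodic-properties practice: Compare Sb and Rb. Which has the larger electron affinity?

Sb

EA tends to increase across a period and decrease down a group, though the pattern is less regular than for IE or radius.
All lie in period 5, so electron affinity increases left to right.
So Sb has the larger electron affinity (Sb > Rb).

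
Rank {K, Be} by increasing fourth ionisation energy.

K < Be

IE_4 is the cost of taking one more electron from the +3 cation: K³⁺ is already 2 electrons into the core; Be³⁺ is already 1 electron into the core.
All of these are removing an electron from a noble-gas core or deeper; the smaller core (lower principal quantum number) is held far more tightly, and within a period the higher nuclear charge binds the same core more tightly.
Approximate IE_4 values (kJ/mol): K 5877, Be 21007.
Hence IE_4: K < Be.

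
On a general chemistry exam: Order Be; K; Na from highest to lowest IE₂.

Consider each +1 ion: Be⁺ still has 1 valence electron; K⁺ is the bare [Ar] core; Na⁺ is the bare [Ne] core.
Breaking into a closed-shell core is much more expensive than removing a leftover valence electron — K and Na have the largest IE_2 here.
Approximate IE_2 values (kJ/mol): Be 1757, K 3052, Na 4562.
Overall IE_2 order: Be < K < Na.

Na > K > Be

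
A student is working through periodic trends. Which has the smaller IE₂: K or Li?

K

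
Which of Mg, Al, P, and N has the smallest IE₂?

After 1 electron has been removed, what remains? Mg⁺ still has 1 valence electron; Al⁺ still has 2 valence electrons; P⁺ still has 4 valence electrons; N⁺ still has 4 valence electrons.
All are still removing valence electrons, so compare the +1 ions as you would atoms: IE_2 generally rises across a period (higher Z_eff) and falls down a group (larger shell), subject to the usual subshell exceptions.
Valence configurations: Mg⁺ [Ne]3s¹, Al⁺ [Ne]3s², P⁺ [Ne]3s²3p², N⁺ [He]2s²2p².
Approximate IE_2 values (kJ/mol): Mg 1451, Al 1817, P 1907, N 2856.
So the second ionization energies run Mg < Al < P < N.

Mg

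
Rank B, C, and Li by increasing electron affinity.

B < Li < C

EA tends to increase across a period and decrease down a group, though the pattern is less regular than for IE or radius.
All lie in period 2; the across-period trend (electron affinity increases left to right) applies, with the exception below.
Note the exception: Li has a higher electron affinity than B, contrary to the simple trend — B's ns²np¹ configuration gives only a small electron affinity — the sparsely filled np subshell binds an added electron weakly.
Approximate values (kJ/mol): Li 60, B 27, C 122.
So from lowest to highest: B < Li < C.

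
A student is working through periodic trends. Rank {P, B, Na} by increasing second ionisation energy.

P, B, Na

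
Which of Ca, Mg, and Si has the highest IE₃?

Mg

After 2 electrons have been removed, what remains? Ca²⁺ is the bare [Ar] core; Mg²⁺ is the bare [Ne] core; Si²⁺ still has 2 valence electrons.
Breaking into a closed-shell core is much more expensive than removing a leftover valence electron — Ca and Mg have the largest IE_3 here.
The numbers (kJ/mol): Ca 4912, Mg 7733, Si 3232.
Hence IE_3: Si < Ca < Mg.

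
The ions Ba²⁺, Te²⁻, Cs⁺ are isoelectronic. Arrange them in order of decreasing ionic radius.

Te²⁻ > Cs⁺ > Ba²⁺

All of these have 54 electrons, so size is governed by nuclear charge alone: the more protons, the stronger the pull on the same electron cloud, and the smaller the ion.
Nuclear charges: Ba²⁺ (Z=56), Cs⁺ (Z=55), Te²⁻ (Z=52).
Largest to smallest: Te²⁻ > Cs⁺ > Ba²⁺.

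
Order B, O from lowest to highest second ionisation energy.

Consider each +1 ion: B⁺ still has 2 valence electrons; O⁺ still has 5 valence electrons.
All are still removing valence electrons, so compare the +1 ions as you would atoms: IE_2 generally rises across a period (higher Z_eff) and falls down a group (larger shell), subject to the usual subshell exceptions.
Valence configurations: B⁺ [He]2s², O⁺ [He]2s²2p³.
Approximate IE_2 values (kJ/mol): B 2427, O 3388.
So the second ionization energies run B < O.

B < O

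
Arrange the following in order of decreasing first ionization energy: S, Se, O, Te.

O > S > Se > Te

O is in period 2, group 16; S is in period 3, group 16; Se is in period 4, group 16; Te is in period 5, group 16.
Removing the outermost electron gets harder across a period and easier down a group.
All are in group 16, so first ionization energy increases up the group.
So from highest to lowest: O > S > Se > Te.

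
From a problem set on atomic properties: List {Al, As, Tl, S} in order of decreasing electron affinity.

EA tends to increase across a period and decrease down a group, though the pattern is less regular than for IE or radius.
Neither a single period nor a single group — weigh both effects.
Al > Tl: Al sits above Tl in group 13, so the down-group effect alone puts Al higher.
As > Al: the two effects oppose for this pair; the across-period effect wins (78 vs 42 kJ/mol).
S > As: relative to As, both the across-period and down-group shifts push S's electron affinity up.
Tabulated electron affinity (kJ/mol): Al 42, S 200, As 78, Tl 19.
So from highest to lowest: S > As > Al > Tl.

S > As > Al > Tl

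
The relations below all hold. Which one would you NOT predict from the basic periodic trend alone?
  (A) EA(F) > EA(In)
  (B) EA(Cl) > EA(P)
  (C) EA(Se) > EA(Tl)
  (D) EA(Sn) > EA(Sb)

The general trend: electron affinity increases across a period and decreases down a group.
(A) F (period 2, group 17) vs In (period 5, group 13): the stated order agrees with the simple trend.
(B) Cl (period 3, group 17) vs P (period 3, group 15): the stated order agrees with the simple trend.
(C) Se (period 4, group 16) vs Tl (period 6, group 13): the stated order agrees with the simple trend.
(D) Sn (period 5, group 14) vs Sb (period 5, group 15): the stated order contradicts the simple trend.
The exception is (D): adding an electron to Sb's half-filled 5p³ is unfavourable, so Sn has the more exothermic EA.

(D)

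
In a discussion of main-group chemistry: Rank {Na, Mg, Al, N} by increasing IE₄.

IE_4 is the cost of taking one more electron from the +3 cation: Na³⁺ is already 2 electrons into the core; Mg³⁺ is already 1 electron into the core; Al³⁺ is the bare [Ne] core; N³⁺ still has 2 valence electrons.
Pulling an electron out of a noble-gas core costs far more than removing a remaining valence electron, so Na, Mg and Al sit at the high end of IE_4.
The numbers (kJ/mol): Na 9543, Mg 10543, Al 11577, N 7475.
So the fourth ionization energies run N < Na < Mg < Al.

N < Na < Mg < Al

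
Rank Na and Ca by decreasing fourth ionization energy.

Na > Ca

After 3 electrons have been removed, what remains? Na³⁺ is already 2 electrons into the core; Ca³⁺ is already 1 electron into the core.
All of these are removing an electron from a noble-gas core or deeper; the smaller core (lower principal quantum number) is held far more tightly, and within a period the higher nuclear charge binds the same core more tightly.
Approximate IE_4 values (kJ/mol): Na 9543, Ca 6491.
Hence IE_4: Ca < Na.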